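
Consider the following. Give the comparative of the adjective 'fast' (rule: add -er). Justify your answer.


Apply comparative formation (add -er): 'fast' -> 'faster'.

faster


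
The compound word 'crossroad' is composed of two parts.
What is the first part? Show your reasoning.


Split 'crossroad' into 'cross' + 'road'. The first part is 'cross'.

cross


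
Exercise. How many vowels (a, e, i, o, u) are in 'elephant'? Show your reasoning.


Vowels in 'elephant': e, e, a = 3 vowels.

3


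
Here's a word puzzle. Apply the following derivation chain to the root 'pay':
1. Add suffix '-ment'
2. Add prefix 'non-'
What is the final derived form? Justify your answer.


Step 1: Add suffix '-ment' to 'pay' = 'payment'
Step 2: Add prefix 'non-' to 'payment' = 'nonpayment'

nonpayment


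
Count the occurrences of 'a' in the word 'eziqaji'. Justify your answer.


Letter 'a' in 'eziqaji': found at position(s) 5 = 1 occurrence(s).

1


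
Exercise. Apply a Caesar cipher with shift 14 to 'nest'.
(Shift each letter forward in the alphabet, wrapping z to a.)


Shift each letter by 14: n -> b, e -> s, s -> g, t -> h. Result: 'bsgh'.

bsgh


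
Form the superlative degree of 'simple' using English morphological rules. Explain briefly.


Apply superlative formation (ends in e: add -st): 'simple' -> 'simplest'.

simplest


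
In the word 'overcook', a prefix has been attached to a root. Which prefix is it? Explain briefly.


The word 'overcook' = 'over' (prefix) + 'cook' (root). The prefix is 'over'.

over


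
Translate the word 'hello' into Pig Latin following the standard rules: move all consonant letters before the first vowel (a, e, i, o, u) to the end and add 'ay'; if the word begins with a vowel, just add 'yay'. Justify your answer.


'hello': move consonant cluster 'h' to end and add 'ay': 'ellohay'.

ellohay


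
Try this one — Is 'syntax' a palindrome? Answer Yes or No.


Forward: 'syntax'
Reversed: 'xatnys'
They differ.

No


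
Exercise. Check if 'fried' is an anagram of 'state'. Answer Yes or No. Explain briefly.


Sorted letters of 'fried': 'defir'
Sorted letters of 'state': 'aestt'
They do not match.

No


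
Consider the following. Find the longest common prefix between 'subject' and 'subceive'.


Compare from the start: 3 characters match: 'sub'. Mismatch at position 4: 'j' vs 'c'.

sub


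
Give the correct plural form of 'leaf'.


Apply rule: Change -f to -ves. 'leaf' becomes 'leaves'.

leaves


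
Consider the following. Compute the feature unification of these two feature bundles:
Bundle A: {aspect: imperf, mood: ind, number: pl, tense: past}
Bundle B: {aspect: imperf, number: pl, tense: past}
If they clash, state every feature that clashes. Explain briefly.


Compare features:
aspect: A=imperf vs B=imperf -> unified: imperf
mood: A=ind vs B=_ -> unified: ind
number: A=pl vs B=pl -> unified: pl
tense: A=past vs B=past -> unified: past
No clashes found.

Unified: {aspect: imperf, mood: ind, number: pl, tense: past}


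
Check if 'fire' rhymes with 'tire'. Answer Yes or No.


Rime (stressed vowel + following sounds) of 'fire': -ire = /aɪər/
Rime of 'tire': -ire = /aɪər/
/aɪər/ and /aɪər/ are the same ending sound, so the words rhyme.

Yes


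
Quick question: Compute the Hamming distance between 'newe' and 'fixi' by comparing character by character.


Alignment:
Position 1: 'n' vs 'f' = DIFFER
Position 2: 'e' vs 'i' = DIFFER
Position 3: 'w' vs 'x' = DIFFER
Position 4: 'e' vs 'i' = DIFFER
Total differences: 4

4


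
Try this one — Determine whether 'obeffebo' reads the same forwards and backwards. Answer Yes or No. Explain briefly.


Forward: 'obeffebo'
Reversed: 'obeffebo'
They are identical.

Yes


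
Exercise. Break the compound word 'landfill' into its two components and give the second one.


Split 'landfill' into 'land' + 'fill'. The second part is 'fill'.

fill


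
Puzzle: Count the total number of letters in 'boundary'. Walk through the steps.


Spell out 'boundary' and number each letter: b(1), o(2), u(3), n(4), d(5), a(6), r(7), y(8). Total: 8 letters.

8


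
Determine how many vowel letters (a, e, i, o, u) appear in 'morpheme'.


Vowels in 'morpheme': o, e, e = 3 vowels.

3


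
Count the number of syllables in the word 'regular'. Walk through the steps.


Break 'regular' into syllables: reg-u-lar -> reg | u | lar = 3 syllables

3 syllables


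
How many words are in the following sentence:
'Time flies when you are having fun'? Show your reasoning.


Split into words: Time | flies | when | you | are | having | fun = 7 words.

7


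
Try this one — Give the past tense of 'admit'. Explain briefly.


Apply rule: Double final consonant and add -ed. 'admit' becomes 'admitted'.

admitted


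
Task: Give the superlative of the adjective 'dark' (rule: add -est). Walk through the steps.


Apply superlative formation (add -est): 'dark' -> 'darkest'.

darkest


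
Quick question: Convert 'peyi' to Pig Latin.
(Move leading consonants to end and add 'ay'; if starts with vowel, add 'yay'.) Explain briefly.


'peyi': move consonant cluster 'p' to end and add 'ay': 'eyipay'.

eyipay


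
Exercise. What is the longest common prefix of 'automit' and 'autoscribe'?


Compare from the start: 4 characters match: 'auto'. Mismatch at position 5: 'm' vs 's'.

auto


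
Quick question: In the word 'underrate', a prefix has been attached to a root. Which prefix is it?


The word 'underrate' = 'under' (prefix) + 'rate' (root). The prefix is 'under'.

under


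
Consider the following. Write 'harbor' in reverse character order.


Reverse 'harbor' character by character: 'robrah'.

robrah


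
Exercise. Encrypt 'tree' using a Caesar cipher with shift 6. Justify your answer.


Shift each letter by 6: t -> z, r -> x, e -> k, e -> k. Result: 'zxkk'.

zxkk


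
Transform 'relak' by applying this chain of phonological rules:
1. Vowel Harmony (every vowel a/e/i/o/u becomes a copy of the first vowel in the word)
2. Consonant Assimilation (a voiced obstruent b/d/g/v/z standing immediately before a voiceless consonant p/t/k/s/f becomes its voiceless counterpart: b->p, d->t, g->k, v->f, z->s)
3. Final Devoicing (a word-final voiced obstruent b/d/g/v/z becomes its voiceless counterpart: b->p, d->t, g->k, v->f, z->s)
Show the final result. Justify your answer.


Starting form: 'relak'
Rule 1: Vowel Harmony: all vowels become 'e' (matching first vowel). 'relak' -> 'relek'
Rule 2: Consonant Assimilation: no voiced obstruent (b/d/g/v/z) stands immediately before a voiceless consonant (p/t/k/s/f). No change.
Rule 3: Final Devoicing: final consonant 'k' is not one of the voiced obstruents b/d/g/v/z. No change.
Final form: 'relek'

relek


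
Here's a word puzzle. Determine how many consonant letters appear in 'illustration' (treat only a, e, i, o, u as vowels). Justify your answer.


Consonants in 'illustration': l, l, s, t, r, t, n = 7 consonants.

7


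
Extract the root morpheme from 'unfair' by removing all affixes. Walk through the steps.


Remove prefix 'un' from 'unfair' to get root 'fair'.

fair


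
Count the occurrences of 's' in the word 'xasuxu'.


Letter 's' in 'xasuxu': found at position(s) 3 = 1 occurrence(s).

1


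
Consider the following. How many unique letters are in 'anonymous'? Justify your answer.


Unique letters in 'anonymous': {a, m, n, o, s, u, y} = 7 distinct letters.

7


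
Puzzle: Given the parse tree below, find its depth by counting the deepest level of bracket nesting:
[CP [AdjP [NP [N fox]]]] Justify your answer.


Count bracket nesting levels:
'[' at pos 0: depth = 1
'[' at pos 4: depth = 2
'[' at pos 10: depth = 3
'[' at pos 14: depth = 4
Maximum depth reached: 4

4


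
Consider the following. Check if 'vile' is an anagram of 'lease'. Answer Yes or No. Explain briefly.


Sorted letters of 'vile': 'eilv'
Sorted letters of 'lease': 'aeels'
They do not match.

No


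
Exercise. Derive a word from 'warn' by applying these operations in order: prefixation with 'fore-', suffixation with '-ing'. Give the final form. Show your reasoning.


Step 1: Add prefix 'fore-' to 'warn' = 'forewarn'
Step 2: Add suffix '-ing' to 'forewarn' = 'forewarning'

forewarning


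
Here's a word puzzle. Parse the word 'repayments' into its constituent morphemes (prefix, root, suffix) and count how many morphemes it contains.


Step 1: Identify prefix: 're' (meaning: again)
Step 2: Identify root: 'pay'
Step 3: Identify suffix(es): 'ment, s'
Decomposition: re- (prefix: again) + pay (root) + -ment (suffix: action/result) + -s (plural)
Total morphemes: 4

4 morphemes (re- (prefix: again) + pay (root) + -ment (suffix: action/result) + -s (plural))


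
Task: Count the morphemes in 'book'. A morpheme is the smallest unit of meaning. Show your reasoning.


Decomposition: book (free morpheme) = 1 morpheme(s)

1 morphemes


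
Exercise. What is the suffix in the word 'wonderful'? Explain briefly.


The word 'wonderful' = 'wonder' (root) + '-ful' (suffix). The suffix is '-ful'.

ful


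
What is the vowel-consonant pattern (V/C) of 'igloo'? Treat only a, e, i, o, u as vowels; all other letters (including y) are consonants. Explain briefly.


Letter mapping: i = V, g = C, l = C, o = V, o = V.

VCCVV


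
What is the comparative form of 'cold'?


Apply comparative formation (add -er): 'cold' -> 'colder'.

colder


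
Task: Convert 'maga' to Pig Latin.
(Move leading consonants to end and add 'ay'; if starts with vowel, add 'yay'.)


'maga': move consonant cluster 'm' to end and add 'ay': 'agamay'.

agamay


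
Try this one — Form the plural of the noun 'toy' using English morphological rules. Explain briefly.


Apply rule: Add -s. 'toy' becomes 'toys'.

toys


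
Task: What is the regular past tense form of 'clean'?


Apply rule: Add -ed. 'clean' becomes 'cleaned'.

cleaned


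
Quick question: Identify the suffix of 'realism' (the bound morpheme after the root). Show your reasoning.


The word 'realism' = 'real' (root) + '-ism' (suffix). The suffix is '-ism'.

ism


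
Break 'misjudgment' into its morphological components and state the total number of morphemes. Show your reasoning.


Step 1: Identify prefix: 'mis' (meaning: wrongly)
Step 2: Identify root: 'judge'
Step 3: Identify suffix(es): 'ment'
Decomposition: mis- (prefix: wrongly) + judge (root) + -ment (suffix: action/result)
Total morphemes: 3

3 morphemes (mis- (prefix: wrongly) + judge (root) + -ment (suffix: action/result))


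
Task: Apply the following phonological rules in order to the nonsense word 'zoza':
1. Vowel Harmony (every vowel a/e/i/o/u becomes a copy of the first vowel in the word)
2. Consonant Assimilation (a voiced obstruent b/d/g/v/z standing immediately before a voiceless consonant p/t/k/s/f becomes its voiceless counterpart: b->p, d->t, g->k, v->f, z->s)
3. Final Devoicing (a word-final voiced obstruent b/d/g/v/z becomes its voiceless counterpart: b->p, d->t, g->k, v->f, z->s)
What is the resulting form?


Starting form: 'zoza'
Rule 1: Vowel Harmony: all vowels become 'o' (matching first vowel). 'zoza' -> 'zozo'
Rule 2: Consonant Assimilation: no voiced obstruent (b/d/g/v/z) stands immediately before a voiceless consonant (p/t/k/s/f). No change.
Rule 3: Final Devoicing: the word ends in the vowel 'o', not a consonant. No change.
Final form: 'zozo'

zozo


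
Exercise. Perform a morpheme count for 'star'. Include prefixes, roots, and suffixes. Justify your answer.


Decomposition: star (free morpheme) = 1 morpheme(s)

1 morphemes


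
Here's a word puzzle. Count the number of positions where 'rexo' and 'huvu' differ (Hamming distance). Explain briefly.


Alignment:
Position 1: 'r' vs 'h' = DIFFER
Position 2: 'e' vs 'u' = DIFFER
Position 3: 'x' vs 'v' = DIFFER
Position 4: 'o' vs 'u' = DIFFER
Total differences: 4

4


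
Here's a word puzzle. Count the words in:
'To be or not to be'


Split into words: To | be | or | not | to | be = 6 words.

6


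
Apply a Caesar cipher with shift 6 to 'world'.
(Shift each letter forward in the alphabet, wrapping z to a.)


Shift each letter by 6: w -> c, o -> u, r -> x, l -> r, d -> j. Result: 'cuxrj'.

cuxrj


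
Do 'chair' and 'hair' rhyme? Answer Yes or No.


Rime (stressed vowel + following sounds) of 'chair': -air = /ɛər/
Rime of 'hair': -air = /ɛər/
/ɛər/ and /ɛər/ are the same ending sound, so the words rhyme.

Yes


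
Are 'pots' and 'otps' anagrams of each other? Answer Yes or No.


Sorted letters of 'pots': 'opst'
Sorted letters of 'otps': 'opst'
They match.

Yes


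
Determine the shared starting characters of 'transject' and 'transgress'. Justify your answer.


Compare from the start: 5 characters match: 'trans'. Mismatch at position 6: 'j' vs 'g'.

trans


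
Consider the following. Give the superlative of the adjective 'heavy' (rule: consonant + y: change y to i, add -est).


Apply superlative formation (consonant + y: change y to i, add -est): 'heavy' -> 'heaviest'.

heaviest


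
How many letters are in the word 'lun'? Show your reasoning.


Spell out 'lun' and number each letter: l(1), u(2), n(3). Total: 3 letters.

3


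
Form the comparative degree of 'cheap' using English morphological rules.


Apply comparative formation (add -er): 'cheap' -> 'cheaper'.

cheaper


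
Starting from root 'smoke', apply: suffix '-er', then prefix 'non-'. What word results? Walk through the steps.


Step 1: Add suffix '-er' to 'smoke' = 'smoker'
Step 2: Add prefix 'non-' to 'smoker' = 'nonsmoker'

nonsmoker


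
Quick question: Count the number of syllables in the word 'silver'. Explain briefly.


Break 'silver' into syllables: sil-ver -> sil | ver = 2 syllables

2 syllables


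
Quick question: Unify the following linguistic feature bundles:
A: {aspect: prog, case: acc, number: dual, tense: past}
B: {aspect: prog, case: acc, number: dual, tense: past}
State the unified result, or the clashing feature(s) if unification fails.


Compare features:
aspect: A=prog vs B=prog -> unified: prog
case: A=acc vs B=acc -> unified: acc
number: A=dual vs B=dual -> unified: dual
tense: A=past vs B=past -> unified: past
No clashes found.

Unified: {aspect: prog, case: acc, number: dual, tense: past}


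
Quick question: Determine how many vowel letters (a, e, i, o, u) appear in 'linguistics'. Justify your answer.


Vowels in 'linguistics': i, u, i, i = 4 vowels.

4


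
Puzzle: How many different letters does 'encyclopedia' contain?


Unique letters in 'encyclopedia': {a, c, d, e, i, l, n, o, p, y} = 10 distinct letters.

10


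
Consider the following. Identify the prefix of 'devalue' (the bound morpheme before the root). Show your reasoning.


The word 'devalue' = 'de' (prefix) + 'value' (root). The prefix is 'de'.

de


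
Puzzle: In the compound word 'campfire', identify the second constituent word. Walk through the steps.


Split 'campfire' into 'camp' + 'fire'. The second part is 'fire'.

fire


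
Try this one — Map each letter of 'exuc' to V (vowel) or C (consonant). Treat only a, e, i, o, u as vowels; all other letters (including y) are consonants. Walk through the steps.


Letter mapping: e = V, x = C, u = V, c = C.

VCVC


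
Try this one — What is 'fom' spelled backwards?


Reverse 'fom' character by character: 'mof'.

mof


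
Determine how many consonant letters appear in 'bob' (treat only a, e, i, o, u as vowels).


Consonants in 'bob': b, b = 2 consonants.

2


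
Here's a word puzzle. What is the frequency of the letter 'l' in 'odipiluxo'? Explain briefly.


Letter 'l' in 'odipiluxo': found at position(s) 6 = 1 occurrence(s).

1


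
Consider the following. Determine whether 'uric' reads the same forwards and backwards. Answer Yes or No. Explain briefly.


Forward: 'uric'
Reversed: 'ciru'
They differ.

No


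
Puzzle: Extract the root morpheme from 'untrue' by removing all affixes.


Remove prefix 'un' from 'untrue' to get root 'true'.

true


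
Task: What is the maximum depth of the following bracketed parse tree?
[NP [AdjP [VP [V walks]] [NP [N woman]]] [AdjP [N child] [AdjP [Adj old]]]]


Count bracket nesting levels:
'[' at pos 0: depth = 1
'[' at pos 4: depth = 2
'[' at pos 10: depth = 3
'[' at pos 14: depth = 4
'[' at pos 25: depth = 3
'[' at pos 29: depth = 4
'[' at pos 41: depth = 2
'[' at pos 47: depth = 3
'[' at pos 57: depth = 3
'[' at pos 63: depth = 4
Maximum depth reached: 4

4


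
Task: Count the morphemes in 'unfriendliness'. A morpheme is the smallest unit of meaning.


Decomposition: un- (prefix) + friend (root) + -ly (suffix) + -ness (suffix) = 4 morpheme(s)

4 morphemes


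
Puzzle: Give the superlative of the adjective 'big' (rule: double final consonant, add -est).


Apply superlative formation (double final consonant, add -est): 'big' -> 'biggest'.

biggest


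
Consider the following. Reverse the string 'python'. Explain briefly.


Reverse 'python' character by character: 'nohtyp'.

nohtyp


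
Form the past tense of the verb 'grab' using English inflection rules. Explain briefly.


Apply rule: Double final consonant and add -ed. 'grab' becomes 'grabbed'.

grabbed


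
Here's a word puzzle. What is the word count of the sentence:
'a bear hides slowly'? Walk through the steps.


Split into words: a | bear | hides | slowly = 4 words.

4


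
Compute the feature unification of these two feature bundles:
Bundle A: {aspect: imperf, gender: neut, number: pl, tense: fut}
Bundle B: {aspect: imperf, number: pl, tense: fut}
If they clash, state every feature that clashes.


Compare features:
aspect: A=imperf vs B=imperf -> unified: imperf
gender: A=neut vs B=_ -> unified: neut
number: A=pl vs B=pl -> unified: pl
tense: A=fut vs B=fut -> unified: fut
No clashes found.

Unified: {aspect: imperf, gender: neut, number: pl, tense: fut}


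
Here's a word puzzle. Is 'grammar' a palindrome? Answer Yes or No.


Forward: 'grammar'
Reversed: 'rammarg'
They differ.

No


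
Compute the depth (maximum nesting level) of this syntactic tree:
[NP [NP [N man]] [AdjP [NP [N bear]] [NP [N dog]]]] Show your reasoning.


Count bracket nesting levels:
'[' at pos 0: depth = 1
'[' at pos 4: depth = 2
'[' at pos 8: depth = 3
'[' at pos 17: depth = 2
'[' at pos 23: depth = 3
'[' at pos 27: depth = 4
'[' at pos 37: depth = 3
'[' at pos 41: depth = 4
Maximum depth reached: 4

4


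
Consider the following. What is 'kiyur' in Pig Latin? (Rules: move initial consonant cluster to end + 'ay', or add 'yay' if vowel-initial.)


'kiyur': move consonant cluster 'k' to end and add 'ay': 'iyurkay'.

iyurkay


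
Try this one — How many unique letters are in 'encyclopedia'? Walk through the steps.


Unique letters in 'encyclopedia': {a, c, d, e, i, l, n, o, p, y} = 10 distinct letters.

10


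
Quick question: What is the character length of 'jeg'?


Spell out 'jeg' and number each letter: j(1), e(2), g(3). Total: 3 letters.

3


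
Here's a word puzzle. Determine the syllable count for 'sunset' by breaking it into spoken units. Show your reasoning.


Break 'sunset' into syllables: sun-set -> sun | set = 2 syllables

2 syllables


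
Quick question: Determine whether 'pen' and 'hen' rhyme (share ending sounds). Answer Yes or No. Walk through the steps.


Rime (stressed vowel + following sounds) of 'pen': -en = /ɛn/
Rime of 'hen': -en = /ɛn/
/ɛn/ and /ɛn/ are the same ending sound, so the words rhyme.

Yes


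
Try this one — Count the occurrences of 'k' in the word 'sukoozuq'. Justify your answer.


Letter 'k' in 'sukoozuq': found at position(s) 3 = 1 occurrence(s).

1


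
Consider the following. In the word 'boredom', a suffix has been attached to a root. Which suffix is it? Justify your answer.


The word 'boredom' = 'bore' (root) + '-dom' (suffix). The suffix is '-dom'.

dom


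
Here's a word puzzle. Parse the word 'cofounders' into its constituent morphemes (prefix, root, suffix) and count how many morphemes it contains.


Step 1: Identify prefix: 'co' (meaning: together)
Step 2: Identify root: 'found'
Step 3: Identify suffix(es): 'er, s'
Decomposition: co- (prefix: together) + found (root) + -er (suffix: one who) + -s (plural)
Total morphemes: 4

4 morphemes (co- (prefix: together) + found (root) + -er (suffix: one who) + -s (plural))


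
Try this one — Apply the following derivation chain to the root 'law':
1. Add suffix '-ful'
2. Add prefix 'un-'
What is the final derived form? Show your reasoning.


Step 1: Add suffix '-ful' to 'law' = 'lawful'
Step 2: Add prefix 'un-' to 'lawful' = 'unlawful'

unlawful


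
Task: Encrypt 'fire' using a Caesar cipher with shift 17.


Shift each letter by 17: f -> w, i -> z, r -> i, e -> v. Result: 'wziv'.

wziv


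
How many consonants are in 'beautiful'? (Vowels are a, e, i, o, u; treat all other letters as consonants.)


Consonants in 'beautiful': b, t, f, l = 4 consonants.

4


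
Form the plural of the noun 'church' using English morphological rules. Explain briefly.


Apply rule: Add -es (sibilant/fricative ending). 'church' becomes 'churches'.

churches


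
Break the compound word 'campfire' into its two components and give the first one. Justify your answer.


Split 'campfire' into 'camp' + 'fire'. The first part is 'camp'.

camp


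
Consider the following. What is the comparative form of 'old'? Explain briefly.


Apply comparative formation (add -er): 'old' -> 'older'.

older


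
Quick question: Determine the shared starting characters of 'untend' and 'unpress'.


Compare from the start: 2 characters match: 'un'. Mismatch at position 3: 't' vs 'p'.

un


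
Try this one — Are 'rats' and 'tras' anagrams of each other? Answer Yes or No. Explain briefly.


Sorted letters of 'rats': 'arst'
Sorted letters of 'tras': 'arst'
They match.

Yes


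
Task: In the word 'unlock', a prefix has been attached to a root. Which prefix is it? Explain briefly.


The word 'unlock' = 'un' (prefix) + 'lock' (root). The prefix is 'un'.

un


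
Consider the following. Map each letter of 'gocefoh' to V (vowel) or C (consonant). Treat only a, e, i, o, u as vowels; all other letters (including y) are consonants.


Letter mapping: g = C, o = V, c = C, e = V, f = C, o = V, h = C.

CVCVCVC


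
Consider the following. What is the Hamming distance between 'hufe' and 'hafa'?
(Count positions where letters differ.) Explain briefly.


Alignment:
Position 1: 'h' vs 'h' = match
Position 2: 'u' vs 'a' = DIFFER
Position 3: 'f' vs 'f' = match
Position 4: 'e' vs 'a' = DIFFER
Total differences: 2

2


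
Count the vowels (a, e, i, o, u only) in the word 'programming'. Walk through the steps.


Vowels in 'programming': o, a, i = 3 vowels.

3


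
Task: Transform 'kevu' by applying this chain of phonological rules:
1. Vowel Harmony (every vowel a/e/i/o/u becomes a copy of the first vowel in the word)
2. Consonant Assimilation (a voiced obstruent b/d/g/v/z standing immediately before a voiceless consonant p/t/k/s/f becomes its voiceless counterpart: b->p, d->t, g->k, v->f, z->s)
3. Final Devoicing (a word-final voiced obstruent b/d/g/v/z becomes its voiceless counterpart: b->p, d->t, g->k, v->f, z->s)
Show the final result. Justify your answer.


Starting form: 'kevu'
Rule 1: Vowel Harmony: all vowels become 'e' (matching first vowel). 'kevu' -> 'keve'
Rule 2: Consonant Assimilation: no voiced obstruent (b/d/g/v/z) stands immediately before a voiceless consonant (p/t/k/s/f). No change.
Rule 3: Final Devoicing: the word ends in the vowel 'e', not a consonant. No change.
Final form: 'keve'

keve


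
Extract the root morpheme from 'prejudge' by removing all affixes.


Remove prefix 'pre' from 'prejudge' to get root 'judge'.

judge


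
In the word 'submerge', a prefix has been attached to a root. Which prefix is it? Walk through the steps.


The word 'submerge' = 'sub' (prefix) + 'merge' (root). The prefix is 'sub'.

sub


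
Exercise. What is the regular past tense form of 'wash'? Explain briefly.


Apply rule: Add -ed. 'wash' becomes 'washed'.

washed


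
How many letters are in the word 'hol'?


Spell out 'hol' and number each letter: h(1), o(2), l(3). Total: 3 letters.

3


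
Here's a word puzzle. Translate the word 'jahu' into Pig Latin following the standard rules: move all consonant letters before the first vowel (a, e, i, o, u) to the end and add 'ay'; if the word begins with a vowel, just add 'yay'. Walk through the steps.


'jahu': move consonant cluster 'j' to end and add 'ay': 'ahujay'.

ahujay


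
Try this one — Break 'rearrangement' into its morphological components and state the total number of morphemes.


Step 1: Identify prefix: 're' (meaning: again)
Step 2: Identify root: 'arrange'
Step 3: Identify suffix(es): 'ment'
Decomposition: re- (prefix: again) + arrange (root) + -ment (suffix: action/result)
Total morphemes: 3

3 morphemes (re- (prefix: again) + arrange (root) + -ment (suffix: action/result))


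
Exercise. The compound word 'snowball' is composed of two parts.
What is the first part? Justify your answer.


Split 'snowball' into 'snow' + 'ball'. The first part is 'snow'.

snow


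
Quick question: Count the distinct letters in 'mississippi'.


Unique letters in 'mississippi': {i, m, p, s} = 4 distinct letters.

4


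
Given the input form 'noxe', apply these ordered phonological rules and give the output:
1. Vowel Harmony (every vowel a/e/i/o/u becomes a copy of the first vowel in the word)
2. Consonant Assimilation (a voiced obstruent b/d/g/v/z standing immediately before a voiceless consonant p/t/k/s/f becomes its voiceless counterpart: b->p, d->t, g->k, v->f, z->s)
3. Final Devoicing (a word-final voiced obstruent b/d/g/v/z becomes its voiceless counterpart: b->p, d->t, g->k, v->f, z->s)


Starting form: 'noxe'
Rule 1: Vowel Harmony: all vowels become 'o' (matching first vowel). 'noxe' -> 'noxo'
Rule 2: Consonant Assimilation: no voiced obstruent (b/d/g/v/z) stands immediately before a voiceless consonant (p/t/k/s/f). No change.
Rule 3: Final Devoicing: the word ends in the vowel 'o', not a consonant. No change.
Final form: 'noxo'

noxo


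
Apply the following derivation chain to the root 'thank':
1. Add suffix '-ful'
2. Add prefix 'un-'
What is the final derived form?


Step 1: Add suffix '-ful' to 'thank' = 'thankful'
Step 2: Add prefix 'un-' to 'thankful' = 'unthankful'

unthankful


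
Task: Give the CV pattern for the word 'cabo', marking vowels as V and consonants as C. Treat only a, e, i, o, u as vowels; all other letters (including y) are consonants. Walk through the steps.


Letter mapping: c = C, a = V, b = C, o = V.

CVCV


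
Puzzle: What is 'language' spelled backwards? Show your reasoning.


Reverse 'language' character by character: 'egaugnal'.

egaugnal


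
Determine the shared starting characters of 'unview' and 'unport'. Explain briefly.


Compare from the start: 2 characters match: 'un'. Mismatch at position 3: 'v' vs 'p'.

un


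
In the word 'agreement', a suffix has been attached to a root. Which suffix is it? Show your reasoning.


The word 'agreement' = 'agree' (root) + '-ment' (suffix). The suffix is '-ment'.

ment


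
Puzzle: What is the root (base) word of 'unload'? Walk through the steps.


Remove prefix 'un' from 'unload' to get root 'load'.

load


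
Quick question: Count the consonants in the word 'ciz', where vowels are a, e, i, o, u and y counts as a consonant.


Consonants in 'ciz': c, z = 2 consonants.

2


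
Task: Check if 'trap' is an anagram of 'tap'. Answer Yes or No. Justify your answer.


Sorted letters of 'trap': 'aprt'
Sorted letters of 'tap': 'apt'
They do not match.

No


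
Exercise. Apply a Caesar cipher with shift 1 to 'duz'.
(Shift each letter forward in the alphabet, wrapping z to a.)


Shift each letter by 1: d -> e, u -> v, z -> a. Result: 'eva'.

eva


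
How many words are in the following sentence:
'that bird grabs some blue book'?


Split into words: that | bird | grabs | some | blue | book = 6 words.

6


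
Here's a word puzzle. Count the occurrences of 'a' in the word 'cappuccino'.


Letter 'a' in 'cappuccino': found at position(s) 2 = 1 occurrence(s).

1


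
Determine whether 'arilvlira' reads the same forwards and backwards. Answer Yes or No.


Forward: 'arilvlira'
Reversed: 'arilvlira'
They are identical.

Yes


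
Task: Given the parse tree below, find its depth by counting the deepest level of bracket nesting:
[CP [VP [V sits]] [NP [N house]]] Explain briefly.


Count bracket nesting levels:
'[' at pos 0: depth = 1
'[' at pos 4: depth = 2
'[' at pos 8: depth = 3
'[' at pos 18: depth = 2
'[' at pos 22: depth = 3
Maximum depth reached: 3

3


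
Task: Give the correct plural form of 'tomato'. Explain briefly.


Apply rule: Add -es (consonant + o). 'tomato' becomes 'tomatoes'.

tomatoes


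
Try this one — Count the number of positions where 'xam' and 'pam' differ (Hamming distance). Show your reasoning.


Alignment:
Position 1: 'x' vs 'p' = DIFFER
Position 2: 'a' vs 'a' = match
Position 3: 'm' vs 'm' = match
Total differences: 1

1


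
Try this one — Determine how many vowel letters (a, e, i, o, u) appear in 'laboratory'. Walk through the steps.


Vowels in 'laboratory': a, o, a, o = 4 vowels.

4


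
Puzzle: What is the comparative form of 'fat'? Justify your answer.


Apply comparative formation (double final consonant, add -er): 'fat' -> 'fatter'.

fatter


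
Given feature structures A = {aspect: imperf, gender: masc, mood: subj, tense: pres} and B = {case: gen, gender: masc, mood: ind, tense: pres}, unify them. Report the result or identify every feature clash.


Compare features:
aspect: A=imperf vs B=_ -> unified: imperf
case: A=_ vs B=gen -> unified: gen
gender: A=masc vs B=masc -> unified: masc
mood: A=subj vs B=ind -> CLASH
tense: A=pres vs B=pres -> unified: pres
Clash detected on feature 'mood' (subj vs ind); unification fails.

CLASH on 'mood' (subj vs ind)


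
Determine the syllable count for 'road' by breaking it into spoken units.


Break 'road' into syllables: road -> road = 1 syllable

1 syllable


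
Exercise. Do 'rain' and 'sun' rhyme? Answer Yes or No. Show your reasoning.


Rime (stressed vowel + following sounds) of 'rain': -ain = /eɪn/
Rime of 'sun': -un = /ʌn/
/eɪn/ and /ʌn/ are different ending sounds, so the words do not rhyme.

No


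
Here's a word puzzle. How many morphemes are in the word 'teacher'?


Decomposition: teach (root) + -er (suffix) = 2 morpheme(s)

2 morphemes


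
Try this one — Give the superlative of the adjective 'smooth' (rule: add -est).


Apply superlative formation (add -est): 'smooth' -> 'smoothest'.

smoothest


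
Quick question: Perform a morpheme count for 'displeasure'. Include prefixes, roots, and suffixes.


Decomposition: dis- (prefix) + please (root) + -ure (suffix) = 3 morpheme(s)

3 morphemes


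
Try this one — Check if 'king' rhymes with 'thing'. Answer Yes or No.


Rime (stressed vowel + following sounds) of 'king': -ing = /ɪŋ/
Rime of 'thing': -ing = /ɪŋ/
/ɪŋ/ and /ɪŋ/ are the same ending sound, so the words rhyme.

Yes


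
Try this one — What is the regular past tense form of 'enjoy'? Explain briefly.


Apply rule: Add -ed. 'enjoy' becomes 'enjoyed'.

enjoyed


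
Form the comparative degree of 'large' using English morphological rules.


Apply comparative formation (ends in e: add -r): 'large' -> 'larger'.

larger


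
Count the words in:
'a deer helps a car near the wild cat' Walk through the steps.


Split into words: a | deer | helps | a | car | near | the | wild | cat = 9 words.

9


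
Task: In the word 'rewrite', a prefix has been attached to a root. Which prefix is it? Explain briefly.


The word 'rewrite' = 're' (prefix) + 'write' (root). The prefix is 're'.

re


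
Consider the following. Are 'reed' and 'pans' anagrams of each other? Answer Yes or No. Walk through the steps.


Sorted letters of 'reed': 'deer'
Sorted letters of 'pans': 'anps'
They do not match.

No


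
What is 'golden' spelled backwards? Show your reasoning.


Reverse 'golden' character by character: 'nedlog'.

nedlog


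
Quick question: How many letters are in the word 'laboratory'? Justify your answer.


Spell out 'laboratory' and number each letter: l(1), a(2), b(3), o(4), r(5), a(6), t(7), o(8), r(9), y(10). Total: 10 letters.

10


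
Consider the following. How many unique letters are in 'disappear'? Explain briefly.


Unique letters in 'disappear': {a, d, e, i, p, r, s} = 7 distinct letters.

7


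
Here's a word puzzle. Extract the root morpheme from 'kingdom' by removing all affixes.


Remove suffix '-dom' from 'kingdom' to get root 'king'.

king


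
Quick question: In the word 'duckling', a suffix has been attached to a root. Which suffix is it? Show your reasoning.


The word 'duckling' = 'duck' (root) + '-ling' (suffix). The suffix is '-ling'.

ling


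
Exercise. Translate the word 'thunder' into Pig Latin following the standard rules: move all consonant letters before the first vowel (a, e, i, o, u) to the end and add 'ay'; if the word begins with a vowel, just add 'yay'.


'thunder': move consonant cluster 'th' to end and add 'ay': 'underthay'.

underthay


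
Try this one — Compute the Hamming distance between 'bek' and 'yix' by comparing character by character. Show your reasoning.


Alignment:
Position 1: 'b' vs 'y' = DIFFER
Position 2: 'e' vs 'i' = DIFFER
Position 3: 'k' vs 'x' = DIFFER
Total differences: 3

3


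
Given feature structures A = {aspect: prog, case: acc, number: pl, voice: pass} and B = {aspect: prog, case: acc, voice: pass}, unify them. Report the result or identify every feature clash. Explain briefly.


Compare features:
aspect: A=prog vs B=prog -> unified: prog
case: A=acc vs B=acc -> unified: acc
number: A=pl vs B=_ -> unified: pl
voice: A=pass vs B=pass -> unified: pass
No clashes found.

Unified: {aspect: prog, case: acc, number: pl, voice: pass}


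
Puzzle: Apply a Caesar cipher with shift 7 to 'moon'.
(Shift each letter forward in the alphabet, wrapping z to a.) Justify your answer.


Shift each letter by 7: m -> t, o -> v, o -> v, n -> u. Result: 'tvvu'.

tvvu


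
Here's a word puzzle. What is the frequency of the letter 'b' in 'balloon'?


Letter 'b' in 'balloon': found at position(s) 1 = 1 occurrence(s).

1


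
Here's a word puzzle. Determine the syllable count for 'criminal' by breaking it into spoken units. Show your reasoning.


Break 'criminal' into syllables: crim-i-nal -> crim | i | nal = 3 syllables

3 syllables


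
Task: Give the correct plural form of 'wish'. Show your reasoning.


Apply rule: Add -es (sibilant/fricative ending). 'wish' becomes 'wishes'.

wishes


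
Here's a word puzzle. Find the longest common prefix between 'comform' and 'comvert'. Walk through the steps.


Compare from the start: 3 characters match: 'com'. Mismatch at position 4: 'f' vs 'v'.

com


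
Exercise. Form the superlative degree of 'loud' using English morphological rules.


Apply superlative formation (add -est): 'loud' -> 'loudest'.

loudest


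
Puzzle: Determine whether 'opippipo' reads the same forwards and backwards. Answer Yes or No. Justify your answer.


Forward: 'opippipo'
Reversed: 'opippipo'
They are identical.

Yes


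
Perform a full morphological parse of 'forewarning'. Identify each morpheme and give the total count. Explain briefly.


Step 1: Identify prefix: 'fore' (meaning: before/front)
Step 2: Identify root: 'warn'
Step 3: Identify suffix(es): 'ing'
Decomposition: fore- (prefix: before/front) + warn (root) + -ing (suffix: ongoing action)
Total morphemes: 3

3 morphemes (fore- (prefix: before/front) + warn (root) + -ing (suffix: ongoing action))


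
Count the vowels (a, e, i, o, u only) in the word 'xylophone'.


Vowels in 'xylophone': o, o, e = 3 vowels.

3


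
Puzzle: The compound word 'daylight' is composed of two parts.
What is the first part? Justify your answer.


Split 'daylight' into 'day' + 'light'. The first part is 'day'.

day


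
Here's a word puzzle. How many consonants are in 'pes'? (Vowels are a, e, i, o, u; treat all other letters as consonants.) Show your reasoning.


Consonants in 'pes': p, s = 2 consonants.

2


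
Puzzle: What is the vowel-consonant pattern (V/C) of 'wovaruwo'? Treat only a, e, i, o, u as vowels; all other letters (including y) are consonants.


Letter mapping: w = C, o = V, v = C, a = V, r = C, u = V, w = C, o = V.

CVCVCVCV


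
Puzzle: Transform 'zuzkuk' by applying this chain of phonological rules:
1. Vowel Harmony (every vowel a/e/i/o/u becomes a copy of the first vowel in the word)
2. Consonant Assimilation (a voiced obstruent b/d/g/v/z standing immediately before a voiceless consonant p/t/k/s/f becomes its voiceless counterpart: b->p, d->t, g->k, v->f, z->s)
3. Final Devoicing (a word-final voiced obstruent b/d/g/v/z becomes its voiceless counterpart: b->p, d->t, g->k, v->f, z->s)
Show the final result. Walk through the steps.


Starting form: 'zuzkuk'
Rule 1: Vowel Harmony: all vowels already match. No change.
Rule 2: Consonant Assimilation: voiced obstruent before voiceless consonant becomes voiceless ('zk' -> 'sk'). 'zuzkuk' -> 'zuskuk'
Rule 3: Final Devoicing: final consonant 'k' is not one of the voiced obstruents b/d/g/v/z. No change.
Final form: 'zuskuk'

zuskuk


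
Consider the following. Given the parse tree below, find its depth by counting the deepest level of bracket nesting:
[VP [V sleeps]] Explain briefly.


Count bracket nesting levels:
'[' at pos 0: depth = 1
'[' at pos 4: depth = 2
Maximum depth reached: 2

2


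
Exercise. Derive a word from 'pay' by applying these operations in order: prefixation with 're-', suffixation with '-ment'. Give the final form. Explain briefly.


Step 1: Add prefix 're-' to 'pay' = 'repay'
Step 2: Add suffix '-ment' to 'repay' = 'repayment'

repayment


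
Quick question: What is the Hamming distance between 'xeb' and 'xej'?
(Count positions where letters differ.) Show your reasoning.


Alignment:
Position 1: 'x' vs 'x' = match
Position 2: 'e' vs 'e' = match
Position 3: 'b' vs 'j' = DIFFER
Total differences: 1

1


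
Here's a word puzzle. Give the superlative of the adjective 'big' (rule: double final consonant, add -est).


Apply superlative formation (double final consonant, add -est): 'big' -> 'biggest'.

biggest


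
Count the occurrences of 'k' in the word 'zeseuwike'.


Letter 'k' in 'zeseuwike': found at position(s) 8 = 1 occurrence(s).

1


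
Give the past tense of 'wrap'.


Apply rule: Double final consonant and add -ed. 'wrap' becomes 'wrapped'.

wrapped


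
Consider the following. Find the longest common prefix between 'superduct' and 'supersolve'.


Compare from the start: 5 characters match: 'super'. Mismatch at position 6: 'd' vs 's'.

super


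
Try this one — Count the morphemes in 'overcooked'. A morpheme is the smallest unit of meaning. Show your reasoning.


Decomposition: over- (prefix) + cook (root) + -ed (suffix) = 3 morpheme(s)

3 morphemes


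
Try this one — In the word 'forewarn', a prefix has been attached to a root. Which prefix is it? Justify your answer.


The word 'forewarn' = 'fore' (prefix) + 'warn' (root). The prefix is 'fore'.

fore
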